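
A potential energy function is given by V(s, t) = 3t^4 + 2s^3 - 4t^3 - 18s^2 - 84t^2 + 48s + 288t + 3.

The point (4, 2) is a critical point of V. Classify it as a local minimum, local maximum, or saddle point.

The mixed partial ∂²V/∂s∂t is 0, so the Hessian at any point is diag(V_ss, V_tt) = diag(12(s - 3), 12(3t^2 - 2t - 14)).
At (4, 2): H = diag(12, -72).
The eigenvalues have opposite signs, so H is indefinite: a saddle point.

saddle point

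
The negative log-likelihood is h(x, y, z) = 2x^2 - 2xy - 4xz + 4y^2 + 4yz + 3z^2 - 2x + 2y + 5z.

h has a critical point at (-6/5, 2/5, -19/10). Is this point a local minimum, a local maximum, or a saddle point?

The Hessian is constant: H = [[4, -2, -4], [-2, 8, 4], [-4, 4, 6]].
Leading principal minors: Δ₁ = 4, Δ₂ = 28, Δ₃ = 40.
All leading minors are positive, so H is positive definite: a local minimum.

local minimum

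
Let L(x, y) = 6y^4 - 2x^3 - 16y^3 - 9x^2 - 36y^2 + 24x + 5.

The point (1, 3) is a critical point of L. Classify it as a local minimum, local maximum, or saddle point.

The mixed partial ∂²L/∂x∂y is 0, so the Hessian at any point is diag(L_xx, L_yy) = diag(-6(2x + 3), 24(3y^2 - 4y - 3)).
At (1, 3): H = diag(-30, 288).
The eigenvalues have opposite signs, so H is indefinite: a saddle point.

saddle point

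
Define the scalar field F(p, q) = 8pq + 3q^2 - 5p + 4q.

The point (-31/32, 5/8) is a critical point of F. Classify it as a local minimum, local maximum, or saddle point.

The Hessian of F is constant: H = [[0, 8], [8, 6]].
det(H) = 0·6 − 8² = -64.
Since det(H) < 0, H is indefinite and the critical point is a saddle point.

saddle point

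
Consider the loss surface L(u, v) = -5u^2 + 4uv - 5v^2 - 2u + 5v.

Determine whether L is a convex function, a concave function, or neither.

L is quadratic, so its Hessian is the constant matrix H = [[-10, 4], [4, -10]].
det(H) = 84, tr(H) = -20.
det(H) > 0 and tr(H) < 0, so H is negative definite everywhere: concave.

concave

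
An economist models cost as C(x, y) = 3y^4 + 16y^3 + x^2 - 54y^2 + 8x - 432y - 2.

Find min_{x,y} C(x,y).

-1125

C(x,y) separates as P(x) + Q(y) − 2, so its minimum is min P + min Q − 2.
P'(x) = 2x + 8 vanishes at x ∈ {-4}; Q'(y) = 12(y - 3)(y + 3)(y + 4) vanishes at y ∈ {-4, -3, 3}.
Local minima of P (where P''>0): P(-4)=-16. Local minima of Q: Q(-4)=608, Q(3)=-1107.
So the global minimum of C is P(-4) + Q(3) − 2 = -16 − 1107 − 2 = -1125, attained at (-4, 3).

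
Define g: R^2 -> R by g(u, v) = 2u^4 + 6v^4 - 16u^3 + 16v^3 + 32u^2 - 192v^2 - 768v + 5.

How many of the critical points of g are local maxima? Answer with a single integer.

g separates as a function of u plus a function of v, so ∇g=0 decouples.
∂g/∂u = 8u(u - 4)(u - 2) = 0 at u ∈ {0, 2, 4}; ∂g/∂v = 24(v - 4)(v + 2)(v + 4) = 0 at v ∈ {-4, -2, 4}.
The Hessian is diagonal: diag(g_uu, g_vv). Second derivatives: g_uu(0)=64, g_uu(2)=-32, g_uu(4)=64; g_vv(-4)=384, g_vv(-2)=-288, g_vv(4)=1152.
Local maxima occur where both diagonal entries negative: (2, -2). Count: 1.

1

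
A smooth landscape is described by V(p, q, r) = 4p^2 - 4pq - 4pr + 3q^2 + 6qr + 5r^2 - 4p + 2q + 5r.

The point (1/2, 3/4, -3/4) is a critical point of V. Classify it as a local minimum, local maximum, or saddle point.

local minimum

The Hessian is constant: H = [[8, -4, -4], [-4, 6, 6], [-4, 6, 10]].
Leading principal minors: Δ₁ = 8, Δ₂ = 32, Δ₃ = 128.
All leading minors are positive, so H is positive definite: a local minimum.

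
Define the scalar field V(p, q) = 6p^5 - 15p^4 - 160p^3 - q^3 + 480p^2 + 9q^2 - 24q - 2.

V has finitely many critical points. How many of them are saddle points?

V separates as a function of p plus a function of q, so ∇V=0 decouples.
∂V/∂p = 30p(p - 4)(p - 2)(p + 4) = 0 at p ∈ {-4, 0, 2, 4}; ∂V/∂q = -3(q - 4)(q - 2) = 0 at q ∈ {2, 4}.
The Hessian is diagonal: diag(V_pp, V_qq). Second derivatives: V_pp(-4)=-5760, V_pp(0)=960, V_pp(2)=-720, V_pp(4)=1920; V_qq(2)=6, V_qq(4)=-6.
Saddle points occur where the two diagonal entries have opposite signs: (-4, 2), (0, 4), (2, 2), (4, 4). Count: 4.

4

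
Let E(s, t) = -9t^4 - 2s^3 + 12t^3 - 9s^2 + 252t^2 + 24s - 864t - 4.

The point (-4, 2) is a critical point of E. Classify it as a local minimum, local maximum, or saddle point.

The mixed partial ∂²E/∂s∂t is 0, so the Hessian at any point is diag(E_ss, E_tt) = diag(-6(2s + 3), 36(-3t^2 + 2t + 14)).
At (-4, 2): H = diag(30, 216).
Both eigenvalues are positive, so H is positive definite: a local minimum.

local minimum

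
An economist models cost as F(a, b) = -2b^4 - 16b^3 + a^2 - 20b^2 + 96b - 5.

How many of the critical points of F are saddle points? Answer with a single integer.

F separates as a function of a plus a function of b, so ∇F=0 decouples.
∂F/∂a = 2a = 0 at a ∈ {0}; ∂F/∂b = -8(b - 1)(b + 3)(b + 4) = 0 at b ∈ {-4, -3, 1}.
The Hessian is diagonal: diag(F_aa, F_bb). Second derivatives: F_aa(0)=2; F_bb(-4)=-40, F_bb(-3)=32, F_bb(1)=-160.
Saddle points occur where the two diagonal entries have opposite signs: (0, -4), (0, 1). Count: 2.

2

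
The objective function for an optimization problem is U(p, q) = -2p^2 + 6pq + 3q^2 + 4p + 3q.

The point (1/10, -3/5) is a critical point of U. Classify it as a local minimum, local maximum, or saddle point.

The Hessian of U is constant: H = [[-4, 6], [6, 6]].
det(H) = (-4)·6 − 6² = -60.
Since det(H) < 0, H is indefinite and the critical point is a saddle point.

saddle point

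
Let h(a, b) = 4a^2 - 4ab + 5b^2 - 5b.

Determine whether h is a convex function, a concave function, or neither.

h is quadratic, so its Hessian is the constant matrix H = [[8, -4], [-4, 10]].
det(H) = 64, tr(H) = 18.
det(H) > 0 and tr(H) > 0, so H is positive definite everywhere: convex.

convex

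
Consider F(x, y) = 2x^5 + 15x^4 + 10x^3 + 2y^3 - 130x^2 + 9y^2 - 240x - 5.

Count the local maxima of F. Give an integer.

2

F separates as a function of x plus a function of y, so ∇F=0 decouples.
∂F/∂x = 10(x - 2)(x + 1)(x + 3)(x + 4) = 0 at x ∈ {-4, -3, -1, 2}; ∂F/∂y = 6y(y + 3) = 0 at y ∈ {-3, 0}.
The Hessian is diagonal: diag(F_xx, F_yy). Second derivatives: F_xx(-4)=-180, F_xx(-3)=100, F_xx(-1)=-180, F_xx(2)=900; F_yy(-3)=-18, F_yy(0)=18.
Local maxima occur where both diagonal entries negative: (-4, -3), (-1, -3). Count: 2.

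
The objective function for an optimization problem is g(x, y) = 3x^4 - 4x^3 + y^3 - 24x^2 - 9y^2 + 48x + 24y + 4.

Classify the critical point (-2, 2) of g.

The mixed partial ∂²g/∂x∂y is 0, so the Hessian at any point is diag(g_xx, g_yy) = diag(12(3x^2 - 2x - 4), 6(y - 3)).
At (-2, 2): H = diag(144, -6).
The eigenvalues have opposite signs, so H is indefinite: a saddle point.

saddle point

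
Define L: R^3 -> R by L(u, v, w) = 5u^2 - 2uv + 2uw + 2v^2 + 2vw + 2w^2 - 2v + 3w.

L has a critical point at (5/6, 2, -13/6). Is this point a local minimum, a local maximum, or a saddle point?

local minimum

The Hessian is constant: H = [[10, -2, 2], [-2, 4, 2], [2, 2, 4]].
Leading principal minors: Δ₁ = 10, Δ₂ = 36, Δ₃ = 72.
All leading minors are positive, so H is positive definite: a local minimum.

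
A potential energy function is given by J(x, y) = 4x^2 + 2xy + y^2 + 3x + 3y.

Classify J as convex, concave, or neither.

J is quadratic, so its Hessian is the constant matrix H = [[8, 2], [2, 2]].
det(H) = 12, tr(H) = 10.
det(H) > 0 and tr(H) > 0, so H is positive definite everywhere: convex.

convex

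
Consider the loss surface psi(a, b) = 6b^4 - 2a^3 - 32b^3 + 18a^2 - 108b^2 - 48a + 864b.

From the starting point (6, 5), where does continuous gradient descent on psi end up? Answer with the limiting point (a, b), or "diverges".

psi is separable, so gradient descent decouples: a follows -∂psi/∂a, b follows -∂psi/∂b.
∂psi/∂a = -6(a - 4)(a - 2); at a=6 this is -48, so a increases.
∂psi/∂b = 24(b - 4)(b - 3)(b + 3); at b=5 this is 384, so b decreases.
The a-coordinate has no critical point in that direction and runs off to infinity.

diverges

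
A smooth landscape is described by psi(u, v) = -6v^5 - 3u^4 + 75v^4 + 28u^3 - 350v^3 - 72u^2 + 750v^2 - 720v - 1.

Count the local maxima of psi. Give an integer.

psi separates as a function of u plus a function of v, so ∇psi=0 decouples.
∂psi/∂u = -12u(u - 4)(u - 3) = 0 at u ∈ {0, 3, 4}; ∂psi/∂v = -30(v - 4)(v - 3)(v - 2)(v - 1) = 0 at v ∈ {1, 2, 3, 4}.
The Hessian is diagonal: diag(psi_uu, psi_vv). Second derivatives: psi_uu(0)=-144, psi_uu(3)=36, psi_uu(4)=-48; psi_vv(1)=180, psi_vv(2)=-60, psi_vv(3)=60, psi_vv(4)=-180.
Local maxima occur where both diagonal entries negative: (0, 2), (0, 4), (4, 2), (4, 4). Count: 4.

4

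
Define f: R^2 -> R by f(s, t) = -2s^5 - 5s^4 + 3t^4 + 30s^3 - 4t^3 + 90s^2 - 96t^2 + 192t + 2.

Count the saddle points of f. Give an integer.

6

f separates as a function of s plus a function of t, so ∇f=0 decouples.
∂f/∂s = -10s(s - 3)(s + 2)(s + 3) = 0 at s ∈ {-3, -2, 0, 3}; ∂f/∂t = 12(t - 4)(t - 1)(t + 4) = 0 at t ∈ {-4, 1, 4}.
The Hessian is diagonal: diag(f_ss, f_tt). Second derivatives: f_ss(-3)=180, f_ss(-2)=-100, f_ss(0)=180, f_ss(3)=-900; f_tt(-4)=480, f_tt(1)=-180, f_tt(4)=288.
Saddle points occur where the two diagonal entries have opposite signs: (-3, 1), (-2, -4), (-2, 4), (0, 1), (3, -4), (3, 4). Count: 6.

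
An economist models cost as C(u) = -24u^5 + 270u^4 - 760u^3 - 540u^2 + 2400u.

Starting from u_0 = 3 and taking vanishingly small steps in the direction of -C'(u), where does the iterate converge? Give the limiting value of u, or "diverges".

C'(u) = -120(u - 5)(u - 4)(u - 1)(u + 1), so C'(3) = -1920.
Gradient descent moves in the -C' direction, i.e. u is increasing.
The nearest critical point in that direction is u = 4, where C'' = 1800 > 0 (a local minimum). The iterate converges there.

4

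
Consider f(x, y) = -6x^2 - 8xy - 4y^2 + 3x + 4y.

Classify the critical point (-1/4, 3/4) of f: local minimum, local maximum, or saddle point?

The Hessian of f is constant: H = [[-12, -8], [-8, -8]].
det(H) = (-12)·(-8) − (-8)² = 32.
det(H) > 0 and tr(H) = -20 < 0, so H is negative definite and the point is a local maximum.

local maximum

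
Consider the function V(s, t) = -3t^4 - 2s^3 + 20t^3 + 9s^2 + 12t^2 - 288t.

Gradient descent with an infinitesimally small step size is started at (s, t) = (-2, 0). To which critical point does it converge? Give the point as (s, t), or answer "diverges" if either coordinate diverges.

(0, 3)

V is separable, so gradient descent decouples: s follows -∂V/∂s, t follows -∂V/∂t.
∂V/∂s = -6s(s - 3); at s=-2 this is -60, so s increases.
∂V/∂t = -12(t - 4)(t - 3)(t + 2); at t=0 this is -288, so t increases.
s converges to its nearest critical value 0 (a local min of the s-part); t converges to 3. The iterate converges to (0, 3).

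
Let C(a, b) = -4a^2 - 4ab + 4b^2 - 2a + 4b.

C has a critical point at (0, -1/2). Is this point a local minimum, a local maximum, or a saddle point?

saddle point

The Hessian of C is constant: H = [[-8, -4], [-4, 8]].
det(H) = (-8)·8 − (-4)² = -80.
Since det(H) < 0, H is indefinite and the critical point is a saddle point.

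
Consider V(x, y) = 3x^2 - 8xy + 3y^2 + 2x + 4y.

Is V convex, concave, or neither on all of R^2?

V is quadratic, so its Hessian is the constant matrix H = [[6, -8], [-8, 6]].
det(H) = -28, tr(H) = 12.
det(H) < 0, so H is indefinite: neither convex nor concave.

neither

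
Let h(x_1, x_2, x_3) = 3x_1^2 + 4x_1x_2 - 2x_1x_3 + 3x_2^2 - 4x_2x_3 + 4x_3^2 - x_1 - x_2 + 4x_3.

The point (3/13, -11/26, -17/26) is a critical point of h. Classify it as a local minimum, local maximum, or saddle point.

local minimum

The Hessian is constant: H = [[6, 4, -2], [4, 6, -4], [-2, -4, 8]].
Leading principal minors: Δ₁ = 6, Δ₂ = 20, Δ₃ = 104.
All leading minors are positive, so H is positive definite: a local minimum.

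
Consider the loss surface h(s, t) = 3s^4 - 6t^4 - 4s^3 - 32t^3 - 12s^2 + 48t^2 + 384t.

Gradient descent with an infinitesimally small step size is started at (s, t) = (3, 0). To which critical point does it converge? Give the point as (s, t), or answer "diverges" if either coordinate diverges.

h is separable, so gradient descent decouples: s follows -∂h/∂s, t follows -∂h/∂t.
∂h/∂s = 12s(s - 2)(s + 1); at s=3 this is 144, so s decreases.
∂h/∂t = -24(t - 2)(t + 2)(t + 4); at t=0 this is 384, so t decreases.
s converges to its nearest critical value 2 (a local min of the s-part); t converges to -2. The iterate converges to (2, -2).

(2, -2)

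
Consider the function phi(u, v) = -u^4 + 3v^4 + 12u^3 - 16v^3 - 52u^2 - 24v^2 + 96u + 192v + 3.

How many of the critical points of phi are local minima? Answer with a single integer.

phi separates as a function of u plus a function of v, so ∇phi=0 decouples.
∂phi/∂u = -4(u - 4)(u - 3)(u - 2) = 0 at u ∈ {2, 3, 4}; ∂phi/∂v = 12(v - 4)(v - 2)(v + 2) = 0 at v ∈ {-2, 2, 4}.
The Hessian is diagonal: diag(phi_uu, phi_vv). Second derivatives: phi_uu(2)=-8, phi_uu(3)=4, phi_uu(4)=-8; phi_vv(-2)=288, phi_vv(2)=-96, phi_vv(4)=144.
Local minima occur where both diagonal entries positive: (3, -2), (3, 4). Count: 2.

2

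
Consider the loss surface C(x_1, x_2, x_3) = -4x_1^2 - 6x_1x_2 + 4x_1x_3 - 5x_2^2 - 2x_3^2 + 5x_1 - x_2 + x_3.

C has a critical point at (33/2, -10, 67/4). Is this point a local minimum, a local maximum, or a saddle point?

local maximum

The Hessian is constant: H = [[-8, -6, 4], [-6, -10, 0], [4, 0, -4]].
Leading principal minors: Δ₁ = -8, Δ₂ = 44, Δ₃ = -16.
The minors alternate sign starting negative (−, +, −), so H is negative definite: a local maximum.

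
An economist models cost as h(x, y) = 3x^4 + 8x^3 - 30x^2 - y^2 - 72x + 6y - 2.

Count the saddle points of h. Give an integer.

h separates as a function of x plus a function of y, so ∇h=0 decouples.
∂h/∂x = 12(x - 2)(x + 1)(x + 3) = 0 at x ∈ {-3, -1, 2}; ∂h/∂y = -2(y - 3) = 0 at y ∈ {3}.
The Hessian is diagonal: diag(h_xx, h_yy). Second derivatives: h_xx(-3)=120, h_xx(-1)=-72, h_xx(2)=180; h_yy(3)=-2.
Saddle points occur where the two diagonal entries have opposite signs: (-3, 3), (2, 3). Count: 2.

2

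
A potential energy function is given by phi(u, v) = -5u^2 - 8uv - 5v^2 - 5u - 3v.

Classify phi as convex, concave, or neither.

concave

phi is quadratic, so its Hessian is the constant matrix H = [[-10, -8], [-8, -10]].
det(H) = 36, tr(H) = -20.
det(H) > 0 and tr(H) < 0, so H is negative definite everywhere: concave.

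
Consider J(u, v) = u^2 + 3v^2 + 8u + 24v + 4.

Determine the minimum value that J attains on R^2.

-60

J(u,v) separates as P(u) + Q(v) + 4, so its minimum is min P + min Q + 4.
P'(u) = 2u + 8 vanishes at u ∈ {-4}; Q'(v) = 6v + 24 vanishes at v ∈ {-4}.
Local minima of P (where P''>0): P(-4)=-16. Local minima of Q: Q(-4)=-48.
So the global minimum of J is P(-4) + Q(-4) + 4 = -16 − 48 + 4 = -60, attained at (-4, -4).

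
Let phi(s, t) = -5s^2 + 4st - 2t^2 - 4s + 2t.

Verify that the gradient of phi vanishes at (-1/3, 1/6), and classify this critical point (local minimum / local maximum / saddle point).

∇phi = (-10s + 4t - 4, 4s - 4t + 2); substituting (-1/3, 1/6) gives ∇phi = (0, 0), so (-1/3, 1/6) is indeed a critical point.
The Hessian of phi is constant: H = [[-10, 4], [4, -4]].
det(H) = (-10)·(-4) − 4² = 24.
det(H) > 0 and tr(H) = -14 < 0, so H is negative definite and the point is a local maximum.

local maximum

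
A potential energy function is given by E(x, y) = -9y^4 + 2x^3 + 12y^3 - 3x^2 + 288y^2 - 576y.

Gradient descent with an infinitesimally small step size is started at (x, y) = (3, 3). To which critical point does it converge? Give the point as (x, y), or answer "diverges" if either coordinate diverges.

(1, 1)

E is separable, so gradient descent decouples: x follows -∂E/∂x, y follows -∂E/∂y.
∂E/∂x = 6x(x - 1); at x=3 this is 36, so x decreases.
∂E/∂y = -36(y - 4)(y - 1)(y + 4); at y=3 this is 504, so y decreases.
x converges to its nearest critical value 1 (a local min of the x-part); y converges to 1. The iterate converges to (1, 1).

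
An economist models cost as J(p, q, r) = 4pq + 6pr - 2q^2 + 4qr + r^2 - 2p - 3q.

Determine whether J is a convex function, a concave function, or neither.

neither

J is quadratic, so its Hessian is the constant matrix H = [[0, 4, 6], [4, -4, 4], [6, 4, 2]].
Leading principal minors: 0, -16, 304.
Neither pattern holds ⇒ H is indefinite ⇒ neither convex nor concave.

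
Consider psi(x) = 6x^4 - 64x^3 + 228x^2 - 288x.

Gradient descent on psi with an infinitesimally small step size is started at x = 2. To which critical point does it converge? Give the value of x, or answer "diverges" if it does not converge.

1

psi'(x) = 24(x - 4)(x - 3)(x - 1), so psi'(2) = 48.
Gradient descent moves in the -psi' direction, i.e. x is decreasing.
The nearest critical point in that direction is x = 1, where psi'' = 144 > 0 (a local minimum). The iterate converges there.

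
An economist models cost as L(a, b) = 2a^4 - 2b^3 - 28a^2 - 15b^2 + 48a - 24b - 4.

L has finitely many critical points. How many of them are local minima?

L separates as a function of a plus a function of b, so ∇L=0 decouples.
∂L/∂a = 8(a - 2)(a - 1)(a + 3) = 0 at a ∈ {-3, 1, 2}; ∂L/∂b = -6(b + 1)(b + 4) = 0 at b ∈ {-4, -1}.
The Hessian is diagonal: diag(L_aa, L_bb). Second derivatives: L_aa(-3)=160, L_aa(1)=-32, L_aa(2)=40; L_bb(-4)=18, L_bb(-1)=-18.
Local minima occur where both diagonal entries positive: (-3, -4), (2, -4). Count: 2.

2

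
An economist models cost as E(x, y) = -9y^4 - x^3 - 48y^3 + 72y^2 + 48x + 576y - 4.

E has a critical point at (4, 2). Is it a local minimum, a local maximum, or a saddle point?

The mixed partial ∂²E/∂x∂y is 0, so the Hessian at any point is diag(E_xx, E_yy) = diag(-6x, 36(-3y^2 - 8y + 4)).
At (4, 2): H = diag(-24, -864).
Both eigenvalues are negative, so H is negative definite: a local maximum.

local maximum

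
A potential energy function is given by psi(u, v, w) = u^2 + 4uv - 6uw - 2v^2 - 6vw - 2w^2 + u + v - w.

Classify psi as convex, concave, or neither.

neither

psi is quadratic, so its Hessian is the constant matrix H = [[2, 4, -6], [4, -4, -6], [-6, -6, -4]].
Leading principal minors: 2, -24, 456.
Neither pattern holds ⇒ H is indefinite ⇒ neither convex nor concave.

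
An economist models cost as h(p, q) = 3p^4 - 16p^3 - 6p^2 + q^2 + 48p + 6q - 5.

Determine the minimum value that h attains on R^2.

h(p,q) separates as A(p) + B(q) − 5, so its minimum is min A + min B − 5.
A'(p) = 12(p - 4)(p - 1)(p + 1) vanishes at p ∈ {-1, 1, 4}; B'(q) = 2q + 6 vanishes at q ∈ {-3}.
Local minima of A (where A''>0): A(-1)=-35, A(4)=-160. Local minima of B: B(-3)=-9.
So the global minimum of h is A(4) + B(-3) − 5 = -160 − 9 − 5 = -174, attained at (4, -3).

-174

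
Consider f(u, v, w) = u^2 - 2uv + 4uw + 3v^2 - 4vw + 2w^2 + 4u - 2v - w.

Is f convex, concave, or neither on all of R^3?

f is quadratic, so its Hessian is the constant matrix H = [[2, -2, 4], [-2, 6, -4], [4, -4, 4]].
Leading principal minors: 2, 8, -32.
Neither pattern holds ⇒ H is indefinite ⇒ neither convex nor concave.

neither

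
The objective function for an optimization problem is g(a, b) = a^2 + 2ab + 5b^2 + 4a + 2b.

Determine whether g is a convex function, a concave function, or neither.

convex

g is quadratic, so its Hessian is the constant matrix H = [[2, 2], [2, 10]].
det(H) = 16, tr(H) = 12.
det(H) > 0 and tr(H) > 0, so H is positive definite everywhere: convex.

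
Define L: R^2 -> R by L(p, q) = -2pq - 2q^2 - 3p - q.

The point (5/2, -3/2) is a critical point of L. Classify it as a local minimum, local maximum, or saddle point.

saddle point

The Hessian of L is constant: H = [[0, -2], [-2, -4]].
det(H) = 0·(-4) − (-2)² = -4.
Since det(H) < 0, H is indefinite and the critical point is a saddle point.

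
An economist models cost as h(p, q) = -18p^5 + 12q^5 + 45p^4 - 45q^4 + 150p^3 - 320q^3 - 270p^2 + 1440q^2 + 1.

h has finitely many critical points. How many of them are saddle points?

h separates as a function of p plus a function of q, so ∇h=0 decouples.
∂h/∂p = -90p(p - 3)(p - 1)(p + 2) = 0 at p ∈ {-2, 0, 1, 3}; ∂h/∂q = 60q(q - 4)(q - 3)(q + 4) = 0 at q ∈ {-4, 0, 3, 4}.
The Hessian is diagonal: diag(h_pp, h_qq). Second derivatives: h_pp(-2)=2700, h_pp(0)=-540, h_pp(1)=540, h_pp(3)=-2700; h_qq(-4)=-13440, h_qq(0)=2880, h_qq(3)=-1260, h_qq(4)=1920.
Saddle points occur where the two diagonal entries have opposite signs: (-2, -4), (-2, 3), (0, 0), (0, 4), (1, -4), (1, 3), (3, 0), (3, 4). Count: 8.

8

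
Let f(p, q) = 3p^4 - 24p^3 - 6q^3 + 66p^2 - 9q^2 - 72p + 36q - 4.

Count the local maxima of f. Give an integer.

1

f separates as a function of p plus a function of q, so ∇f=0 decouples.
∂f/∂p = 12(p - 3)(p - 2)(p - 1) = 0 at p ∈ {1, 2, 3}; ∂f/∂q = -18(q - 1)(q + 2) = 0 at q ∈ {-2, 1}.
The Hessian is diagonal: diag(f_pp, f_qq). Second derivatives: f_pp(1)=24, f_pp(2)=-12, f_pp(3)=24; f_qq(-2)=54, f_qq(1)=-54.
Local maxima occur where both diagonal entries negative: (2, 1). Count: 1.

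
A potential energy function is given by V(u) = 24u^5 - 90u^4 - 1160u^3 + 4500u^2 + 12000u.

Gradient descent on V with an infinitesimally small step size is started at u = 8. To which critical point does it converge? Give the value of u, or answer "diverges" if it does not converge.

5

V'(u) = 120(u - 5)(u - 4)(u + 1)(u + 5), so V'(8) = 168480.
Gradient descent moves in the -V' direction, i.e. u is decreasing.
The nearest critical point in that direction is u = 5, where V'' = 7200 > 0 (a local minimum). The iterate converges there.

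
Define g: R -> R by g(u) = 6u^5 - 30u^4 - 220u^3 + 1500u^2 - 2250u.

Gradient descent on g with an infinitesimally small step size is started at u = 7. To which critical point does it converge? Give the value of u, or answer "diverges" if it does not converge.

5

g'(u) = 30(u - 5)(u - 3)(u - 1)(u + 5), so g'(7) = 17280.
Gradient descent moves in the -g' direction, i.e. u is decreasing.
The nearest critical point in that direction is u = 5, where g'' = 2400 > 0 (a local minimum). The iterate converges there.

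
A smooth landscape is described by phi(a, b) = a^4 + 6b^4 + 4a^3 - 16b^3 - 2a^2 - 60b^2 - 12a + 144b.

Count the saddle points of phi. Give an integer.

phi separates as a function of a plus a function of b, so ∇phi=0 decouples.
∂phi/∂a = 4(a - 1)(a + 1)(a + 3) = 0 at a ∈ {-3, -1, 1}; ∂phi/∂b = 24(b - 3)(b - 1)(b + 2) = 0 at b ∈ {-2, 1, 3}.
The Hessian is diagonal: diag(phi_aa, phi_bb). Second derivatives: phi_aa(-3)=32, phi_aa(-1)=-16, phi_aa(1)=32; phi_bb(-2)=360, phi_bb(1)=-144, phi_bb(3)=240.
Saddle points occur where the two diagonal entries have opposite signs: (-3, 1), (-1, -2), (-1, 3), (1, 1). Count: 4.

4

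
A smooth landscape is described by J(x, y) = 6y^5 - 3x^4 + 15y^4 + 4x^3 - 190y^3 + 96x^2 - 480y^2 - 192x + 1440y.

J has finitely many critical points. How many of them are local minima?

J separates as a function of x plus a function of y, so ∇J=0 decouples.
∂J/∂x = -12(x - 4)(x - 1)(x + 4) = 0 at x ∈ {-4, 1, 4}; ∂J/∂y = 30(y - 4)(y - 1)(y + 3)(y + 4) = 0 at y ∈ {-4, -3, 1, 4}.
The Hessian is diagonal: diag(J_xx, J_yy). Second derivatives: J_xx(-4)=-480, J_xx(1)=180, J_xx(4)=-288; J_yy(-4)=-1200, J_yy(-3)=840, J_yy(1)=-1800, J_yy(4)=5040.
Local minima occur where both diagonal entries positive: (1, -3), (1, 4). Count: 2.

2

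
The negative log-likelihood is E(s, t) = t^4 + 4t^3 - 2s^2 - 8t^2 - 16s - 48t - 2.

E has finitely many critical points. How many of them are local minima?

E separates as a function of s plus a function of t, so ∇E=0 decouples.
∂E/∂s = -4(s + 4) = 0 at s ∈ {-4}; ∂E/∂t = 4(t - 2)(t + 2)(t + 3) = 0 at t ∈ {-3, -2, 2}.
The Hessian is diagonal: diag(E_ss, E_tt). Second derivatives: E_ss(-4)=-4; E_tt(-3)=20, E_tt(-2)=-16, E_tt(2)=80.
Local minima occur where both diagonal entries positive: none. Count: 0.

0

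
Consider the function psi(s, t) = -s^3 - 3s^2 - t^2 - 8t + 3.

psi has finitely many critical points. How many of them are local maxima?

1

psi separates as a function of s plus a function of t, so ∇psi=0 decouples.
∂psi/∂s = -3s(s + 2) = 0 at s ∈ {-2, 0}; ∂psi/∂t = -2(t + 4) = 0 at t ∈ {-4}.
The Hessian is diagonal: diag(psi_ss, psi_tt). Second derivatives: psi_ss(-2)=6, psi_ss(0)=-6; psi_tt(-4)=-2.
Local maxima occur where both diagonal entries negative: (0, -4). Count: 1.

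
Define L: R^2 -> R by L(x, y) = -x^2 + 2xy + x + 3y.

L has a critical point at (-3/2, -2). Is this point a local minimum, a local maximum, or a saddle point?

saddle point

The Hessian of L is constant: H = [[-2, 2], [2, 0]].
det(H) = (-2)·0 − 2² = -4.
Since det(H) < 0, H is indefinite and the critical point is a saddle point.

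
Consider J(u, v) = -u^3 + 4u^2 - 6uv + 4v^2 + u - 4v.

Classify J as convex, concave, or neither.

The term -u^3 is cubic, so the Hessian is not constant.
∂²J/∂u² = -6u + 8, which takes both signs as u varies (negative for sufficiently large u). A diagonal entry of the Hessian changing sign means the Hessian is neither positive- nor negative-semidefinite on all of R^2.

neither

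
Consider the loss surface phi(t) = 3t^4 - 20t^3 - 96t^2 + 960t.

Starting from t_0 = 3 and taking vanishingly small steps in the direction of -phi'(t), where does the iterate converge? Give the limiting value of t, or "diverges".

phi'(t) = 12(t - 5)(t - 4)(t + 4), so phi'(3) = 168.
Gradient descent moves in the -phi' direction, i.e. t is decreasing.
The nearest critical point in that direction is t = -4, where phi'' = 864 > 0 (a local minimum). The iterate converges there.

-4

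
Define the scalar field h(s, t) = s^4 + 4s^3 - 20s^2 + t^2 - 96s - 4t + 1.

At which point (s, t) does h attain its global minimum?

(3, 2)

h(s,t) separates as P(s) + Q(t) + 1, so its minimum is min P + min Q + 1.
P'(s) = 4(s - 3)(s + 2)(s + 4) vanishes at s ∈ {-4, -2, 3}; Q'(t) = 2(t - 2) vanishes at t ∈ {2}.
Local minima of P (where P''>0): P(-4)=64, P(3)=-279. Local minima of Q: Q(2)=-4.
So the global minimum of h is P(3) + Q(2) + 1 = -279 − 4 + 1 = -282, attained at (3, 2).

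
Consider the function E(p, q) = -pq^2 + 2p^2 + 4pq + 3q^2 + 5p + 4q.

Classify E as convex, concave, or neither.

neither

The term -pq^2 is cubic, so the Hessian is not constant.
∂²E/∂q² = -2p + 6, which takes both signs as p varies (negative for sufficiently large p). A diagonal entry of the Hessian changing sign means the Hessian is neither positive- nor negative-semidefinite on all of R^2.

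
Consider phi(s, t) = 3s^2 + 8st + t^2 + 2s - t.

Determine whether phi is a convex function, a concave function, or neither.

neither

phi is quadratic, so its Hessian is the constant matrix H = [[6, 8], [8, 2]].
det(H) = -52, tr(H) = 8.
det(H) < 0, so H is indefinite: neither convex nor concave.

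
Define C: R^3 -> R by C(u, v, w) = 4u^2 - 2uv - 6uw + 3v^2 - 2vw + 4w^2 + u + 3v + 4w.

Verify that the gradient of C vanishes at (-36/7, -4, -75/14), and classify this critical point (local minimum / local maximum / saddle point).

∇C = (8u - 2v - 6w + 1, -2u + 6v - 2w + 3, -6u - 2v + 8w + 4); substituting (-36/7, -4, -75/14) gives ∇C = (0, 0, 0), so (-36/7, -4, -75/14) is indeed a critical point.
The Hessian is constant: H = [[8, -2, -6], [-2, 6, -2], [-6, -2, 8]].
Leading principal minors: Δ₁ = 8, Δ₂ = 44, Δ₃ = 56.
All leading minors are positive, so H is positive definite: a local minimum.

local minimum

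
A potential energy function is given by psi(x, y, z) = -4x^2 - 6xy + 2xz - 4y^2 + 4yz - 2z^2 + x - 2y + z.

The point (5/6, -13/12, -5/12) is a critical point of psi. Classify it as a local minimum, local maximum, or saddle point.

The Hessian is constant: H = [[-8, -6, 2], [-6, -8, 4], [2, 4, -4]].
Leading principal minors: Δ₁ = -8, Δ₂ = 28, Δ₃ = -48.
The minors alternate sign starting negative (−, +, −), so H is negative definite: a local maximum.

local maximum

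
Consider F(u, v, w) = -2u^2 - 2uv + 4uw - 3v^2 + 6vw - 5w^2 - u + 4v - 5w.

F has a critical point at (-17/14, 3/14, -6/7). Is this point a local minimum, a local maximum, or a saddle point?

The Hessian is constant: H = [[-4, -2, 4], [-2, -6, 6], [4, 6, -10]].
Leading principal minors: Δ₁ = -4, Δ₂ = 20, Δ₃ = -56.
The minors alternate sign starting negative (−, +, −), so H is negative definite: a local maximum.

local maximum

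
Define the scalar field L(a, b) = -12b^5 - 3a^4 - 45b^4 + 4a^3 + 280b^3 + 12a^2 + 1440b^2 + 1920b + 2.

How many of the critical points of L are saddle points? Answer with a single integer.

L separates as a function of a plus a function of b, so ∇L=0 decouples.
∂L/∂a = -12a(a - 2)(a + 1) = 0 at a ∈ {-1, 0, 2}; ∂L/∂b = -60(b - 4)(b + 1)(b + 2)(b + 4) = 0 at b ∈ {-4, -2, -1, 4}.
The Hessian is diagonal: diag(L_aa, L_bb). Second derivatives: L_aa(-1)=-36, L_aa(0)=24, L_aa(2)=-72; L_bb(-4)=2880, L_bb(-2)=-720, L_bb(-1)=900, L_bb(4)=-14400.
Saddle points occur where the two diagonal entries have opposite signs: (-1, -4), (-1, -1), (0, -2), (0, 4), (2, -4), (2, -1). Count: 6.

6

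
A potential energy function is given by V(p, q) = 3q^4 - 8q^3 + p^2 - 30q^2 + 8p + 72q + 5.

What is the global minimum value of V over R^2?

V(p,q) separates as A(p) + B(q) + 5, so its minimum is min A + min B + 5.
A'(p) = 2p + 8 vanishes at p ∈ {-4}; B'(q) = 12(q - 3)(q - 1)(q + 2) vanishes at q ∈ {-2, 1, 3}.
Local minima of A (where A''>0): A(-4)=-16. Local minima of B: B(-2)=-152, B(3)=-27.
So the global minimum of V is A(-4) + B(-2) + 5 = -16 − 152 + 5 = -163, attained at (-4, -2).

-163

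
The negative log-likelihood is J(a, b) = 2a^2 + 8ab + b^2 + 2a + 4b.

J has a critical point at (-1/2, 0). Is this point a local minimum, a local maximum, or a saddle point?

The Hessian of J is constant: H = [[4, 8], [8, 2]].
det(H) = 4·2 − 8² = -56.
Since det(H) < 0, H is indefinite and the critical point is a saddle point.

saddle point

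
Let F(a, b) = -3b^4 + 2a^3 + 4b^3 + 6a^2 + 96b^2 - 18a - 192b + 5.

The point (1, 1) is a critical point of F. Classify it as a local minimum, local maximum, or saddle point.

local minimum

The mixed partial ∂²F/∂a∂b is 0, so the Hessian at any point is diag(F_aa, F_bb) = diag(12(a + 1), 12(-3b^2 + 2b + 16)).
At (1, 1): H = diag(24, 180).
Both eigenvalues are positive, so H is positive definite: a local minimum.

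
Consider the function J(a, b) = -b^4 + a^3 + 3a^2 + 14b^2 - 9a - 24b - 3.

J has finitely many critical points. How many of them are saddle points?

3

J separates as a function of a plus a function of b, so ∇J=0 decouples.
∂J/∂a = 3(a - 1)(a + 3) = 0 at a ∈ {-3, 1}; ∂J/∂b = -4(b - 2)(b - 1)(b + 3) = 0 at b ∈ {-3, 1, 2}.
The Hessian is diagonal: diag(J_aa, J_bb). Second derivatives: J_aa(-3)=-12, J_aa(1)=12; J_bb(-3)=-80, J_bb(1)=16, J_bb(2)=-20.
Saddle points occur where the two diagonal entries have opposite signs: (-3, 1), (1, -3), (1, 2). Count: 3.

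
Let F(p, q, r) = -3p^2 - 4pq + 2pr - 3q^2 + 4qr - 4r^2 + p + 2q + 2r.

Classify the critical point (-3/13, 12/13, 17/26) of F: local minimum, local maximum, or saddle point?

The Hessian is constant: H = [[-6, -4, 2], [-4, -6, 4], [2, 4, -8]].
Leading principal minors: Δ₁ = -6, Δ₂ = 20, Δ₃ = -104.
The minors alternate sign starting negative (−, +, −), so H is negative definite: a local maximum.

local maximum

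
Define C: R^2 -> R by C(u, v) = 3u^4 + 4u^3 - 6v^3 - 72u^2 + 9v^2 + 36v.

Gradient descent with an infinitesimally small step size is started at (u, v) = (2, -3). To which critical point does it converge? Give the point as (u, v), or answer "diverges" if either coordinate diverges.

(3, -1)

C is separable, so gradient descent decouples: u follows -∂C/∂u, v follows -∂C/∂v.
∂C/∂u = 12u(u - 3)(u + 4); at u=2 this is -144, so u increases.
∂C/∂v = -18(v - 2)(v + 1); at v=-3 this is -180, so v increases.
u converges to its nearest critical value 3 (a local min of the u-part); v converges to -1. The iterate converges to (3, -1).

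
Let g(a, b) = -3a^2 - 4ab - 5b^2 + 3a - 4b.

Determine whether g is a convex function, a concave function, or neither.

concave

g is quadratic, so its Hessian is the constant matrix H = [[-6, -4], [-4, -10]].
det(H) = 44, tr(H) = -16.
det(H) > 0 and tr(H) < 0, so H is negative definite everywhere: concave.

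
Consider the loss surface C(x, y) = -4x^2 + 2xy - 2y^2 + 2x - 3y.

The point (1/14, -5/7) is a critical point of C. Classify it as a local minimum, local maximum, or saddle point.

The Hessian of C is constant: H = [[-8, 2], [2, -4]].
det(H) = (-8)·(-4) − 2² = 28.
det(H) > 0 and tr(H) = -12 < 0, so H is negative definite and the point is a local maximum.

local maximum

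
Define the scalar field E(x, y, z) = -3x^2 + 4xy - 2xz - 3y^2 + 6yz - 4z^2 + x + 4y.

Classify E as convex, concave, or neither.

E is quadratic, so its Hessian is the constant matrix H = [[-6, 4, -2], [4, -6, 6], [-2, 6, -8]].
Leading principal minors: -6, 20, -16.
Signs alternate −, +, − ⇒ H ≺ 0 ⇒ concave.

concave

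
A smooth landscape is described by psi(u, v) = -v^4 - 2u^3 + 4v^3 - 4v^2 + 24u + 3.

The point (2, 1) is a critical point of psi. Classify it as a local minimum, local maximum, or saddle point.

saddle point

The mixed partial ∂²psi/∂u∂v is 0, so the Hessian at any point is diag(psi_uu, psi_vv) = diag(-12u, 4(-3v^2 + 6v - 2)).
At (2, 1): H = diag(-24, 4).
The eigenvalues have opposite signs, so H is indefinite: a saddle point.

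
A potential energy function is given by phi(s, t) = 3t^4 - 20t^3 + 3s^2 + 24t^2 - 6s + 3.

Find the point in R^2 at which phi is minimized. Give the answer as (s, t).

phi(s,t) separates as P(s) + Q(t) + 3, so its minimum is min P + min Q + 3.
P'(s) = 6s - 6 vanishes at s ∈ {1}; Q'(t) = 12t(t - 4)(t - 1) vanishes at t ∈ {0, 1, 4}.
Local minima of P (where P''>0): P(1)=-3. Local minima of Q: Q(0)=0, Q(4)=-128.
So the global minimum of phi is P(1) + Q(4) + 3 = -3 − 128 + 3 = -128, attained at (1, 4).

(1, 4)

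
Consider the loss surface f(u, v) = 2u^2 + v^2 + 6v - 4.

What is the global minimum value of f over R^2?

f(u,v) separates as P(u) + Q(v) − 4, so its minimum is min P + min Q − 4.
P'(u) = 4u vanishes at u ∈ {0}; Q'(v) = 2v + 6 vanishes at v ∈ {-3}.
Local minima of P (where P''>0): P(0)=0. Local minima of Q: Q(-3)=-9.
So the global minimum of f is P(0) + Q(-3) − 4 = 0 − 9 − 4 = -13, attained at (0, -3).

-13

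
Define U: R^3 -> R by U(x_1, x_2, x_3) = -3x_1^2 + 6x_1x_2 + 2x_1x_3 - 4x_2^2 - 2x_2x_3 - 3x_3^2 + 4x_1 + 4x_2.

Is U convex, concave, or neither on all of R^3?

concave

U is quadratic, so its Hessian is the constant matrix H = [[-6, 6, 2], [6, -8, -2], [2, -2, -6]].
Leading principal minors: -6, 12, -64.
Signs alternate −, +, − ⇒ H ≺ 0 ⇒ concave.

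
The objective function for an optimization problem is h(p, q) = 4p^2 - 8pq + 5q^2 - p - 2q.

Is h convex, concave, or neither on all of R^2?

convex

h is quadratic, so its Hessian is the constant matrix H = [[8, -8], [-8, 10]].
det(H) = 16, tr(H) = 18.
det(H) > 0 and tr(H) > 0, so H is positive definite everywhere: convex.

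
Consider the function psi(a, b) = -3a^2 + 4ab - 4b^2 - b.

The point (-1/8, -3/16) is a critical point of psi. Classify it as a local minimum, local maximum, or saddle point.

The Hessian of psi is constant: H = [[-6, 4], [4, -8]].
det(H) = (-6)·(-8) − 4² = 32.
det(H) > 0 and tr(H) = -14 < 0, so H is negative definite and the point is a local maximum.

local maximum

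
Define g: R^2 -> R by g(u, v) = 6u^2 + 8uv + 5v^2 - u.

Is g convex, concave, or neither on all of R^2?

g is quadratic, so its Hessian is the constant matrix H = [[12, 8], [8, 10]].
det(H) = 56, tr(H) = 22.
det(H) > 0 and tr(H) > 0, so H is positive definite everywhere: convex.

convex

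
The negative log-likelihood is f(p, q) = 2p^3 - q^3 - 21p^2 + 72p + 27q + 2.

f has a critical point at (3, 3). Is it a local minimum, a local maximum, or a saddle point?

The mixed partial ∂²f/∂p∂q is 0, so the Hessian at any point is diag(f_pp, f_qq) = diag(6(2p - 7), -6q).
At (3, 3): H = diag(-6, -18).
Both eigenvalues are negative, so H is negative definite: a local maximum.

local maximum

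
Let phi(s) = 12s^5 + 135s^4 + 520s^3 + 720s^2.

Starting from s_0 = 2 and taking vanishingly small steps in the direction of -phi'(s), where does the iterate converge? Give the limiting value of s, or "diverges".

0

phi'(s) = 60s(s + 2)(s + 3)(s + 4), so phi'(2) = 14400.
Gradient descent moves in the -phi' direction, i.e. s is decreasing.
The nearest critical point in that direction is s = 0, where phi'' = 1440 > 0 (a local minimum). The iterate converges there.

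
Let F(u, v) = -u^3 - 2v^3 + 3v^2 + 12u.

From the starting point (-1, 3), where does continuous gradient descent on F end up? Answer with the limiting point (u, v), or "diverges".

F is separable, so gradient descent decouples: u follows -∂F/∂u, v follows -∂F/∂v.
∂F/∂u = -3(u - 2)(u + 2); at u=-1 this is 9, so u decreases.
∂F/∂v = -6v(v - 1); at v=3 this is -36, so v increases.
The v-coordinate has no critical point in that direction and runs off to infinity.

diverges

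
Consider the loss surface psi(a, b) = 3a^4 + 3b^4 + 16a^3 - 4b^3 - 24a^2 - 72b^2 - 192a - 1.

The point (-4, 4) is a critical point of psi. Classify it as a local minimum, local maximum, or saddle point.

local minimum

The mixed partial ∂²psi/∂a∂b is 0, so the Hessian at any point is diag(psi_aa, psi_bb) = diag(12(3a^2 + 8a - 4), 12(3b^2 - 2b - 12)).
At (-4, 4): H = diag(144, 336).
Both eigenvalues are positive, so H is positive definite: a local minimum.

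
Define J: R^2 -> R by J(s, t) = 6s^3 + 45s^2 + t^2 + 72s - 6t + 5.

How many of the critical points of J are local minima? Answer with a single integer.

1

J separates as a function of s plus a function of t, so ∇J=0 decouples.
∂J/∂s = 18(s + 1)(s + 4) = 0 at s ∈ {-4, -1}; ∂J/∂t = 2(t - 3) = 0 at t ∈ {3}.
The Hessian is diagonal: diag(J_ss, J_tt). Second derivatives: J_ss(-4)=-54, J_ss(-1)=54; J_tt(3)=2.
Local minima occur where both diagonal entries positive: (-1, 3). Count: 1.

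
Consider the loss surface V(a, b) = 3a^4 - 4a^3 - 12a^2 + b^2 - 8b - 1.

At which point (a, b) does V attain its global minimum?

V(a,b) separates as P(a) + Q(b) − 1, so its minimum is min P + min Q − 1.
P'(a) = 12a(a - 2)(a + 1) vanishes at a ∈ {-1, 0, 2}; Q'(b) = 2b - 8 vanishes at b ∈ {4}.
Local minima of P (where P''>0): P(-1)=-5, P(2)=-32. Local minima of Q: Q(4)=-16.
So the global minimum of V is P(2) + Q(4) − 1 = -32 − 16 − 1 = -49, attained at (2, 4).

(2, 4)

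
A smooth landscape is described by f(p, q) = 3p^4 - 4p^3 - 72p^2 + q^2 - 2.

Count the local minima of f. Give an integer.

2

f separates as a function of p plus a function of q, so ∇f=0 decouples.
∂f/∂p = 12p(p - 4)(p + 3) = 0 at p ∈ {-3, 0, 4}; ∂f/∂q = 2q = 0 at q ∈ {0}.
The Hessian is diagonal: diag(f_pp, f_qq). Second derivatives: f_pp(-3)=252, f_pp(0)=-144, f_pp(4)=336; f_qq(0)=2.
Local minima occur where both diagonal entries positive: (-3, 0), (4, 0). Count: 2.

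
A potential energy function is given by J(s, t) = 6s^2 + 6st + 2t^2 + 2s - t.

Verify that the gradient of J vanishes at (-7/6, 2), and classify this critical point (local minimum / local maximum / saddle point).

∇J = (12s + 6t + 2, 6s + 4t - 1); substituting (-7/6, 2) gives ∇J = (0, 0), so (-7/6, 2) is indeed a critical point.
The Hessian of J is constant: H = [[12, 6], [6, 4]].
det(H) = 12·4 − 6² = 12.
det(H) > 0 and tr(H) = 16 > 0, so H is positive definite and the point is a local minimum.

local minimum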